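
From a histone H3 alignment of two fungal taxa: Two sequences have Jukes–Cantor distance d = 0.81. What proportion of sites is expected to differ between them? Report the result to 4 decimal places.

p = (3/4)(1 − e^(−4d/3)) = 0.75 × (1 − e^(-1.08)) = 0.75 × (1 − 0.339596) = 0.495303.

0.4953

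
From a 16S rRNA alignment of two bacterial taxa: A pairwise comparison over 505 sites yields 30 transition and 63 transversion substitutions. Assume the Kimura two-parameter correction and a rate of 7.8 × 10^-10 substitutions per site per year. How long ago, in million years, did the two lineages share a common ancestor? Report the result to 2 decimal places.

P = 30/505 ≈ 0.059406 and Q = 63/505 ≈ 0.124752.
Under the Kimura two-parameter model, d = −½ ln(1 − 2P − Q) − ¼ ln(1 − 2Q).
1 − 2P − Q = 0.756436, giving −½ ln(0.756436) = 0.139569.
1 − 2Q = 0.750496, giving −¼ ln(0.750496) = 0.071755.
d = 0.139569 + 0.071755 = 0.211324.
Under a molecular clock d = 2μt, so t = d/(2μ) = 0.211324 / (2 × 7.8 × 10^-10) = 135.46 million years.

135.46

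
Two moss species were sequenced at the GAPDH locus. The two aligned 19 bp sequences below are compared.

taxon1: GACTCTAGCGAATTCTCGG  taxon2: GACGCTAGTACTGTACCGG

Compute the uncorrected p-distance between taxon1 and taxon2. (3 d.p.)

The sequences differ at 8 of 19 positions (sites 4, 9, 10, 11, 12, 13, 15, 16).
p = 8/19 = 0.421052… ≈ 0.421 (to 3 d.p.).

0.421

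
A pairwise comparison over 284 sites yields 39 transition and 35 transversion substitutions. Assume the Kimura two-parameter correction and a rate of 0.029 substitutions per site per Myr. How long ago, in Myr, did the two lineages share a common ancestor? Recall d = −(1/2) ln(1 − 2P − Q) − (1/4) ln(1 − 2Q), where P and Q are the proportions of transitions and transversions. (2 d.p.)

P = 39/284 ≈ 0.137324 and Q = 35/284 ≈ 0.123239.
Under the Kimura two-parameter model, d = −½ ln(1 − 2P − Q) − ¼ ln(1 − 2Q).
1 − 2P − Q = 0.602113, giving −½ ln(0.602113) = 0.253655.
1 − 2Q = 0.753522, giving −¼ ln(0.753522) = 0.070749.
d = 0.253655 + 0.070749 = 0.324404.
Under a molecular clock d = 2μt, so t = d/(2μ) = 0.324404 / (2 × 0.029) = 5.59 Myr.

5.59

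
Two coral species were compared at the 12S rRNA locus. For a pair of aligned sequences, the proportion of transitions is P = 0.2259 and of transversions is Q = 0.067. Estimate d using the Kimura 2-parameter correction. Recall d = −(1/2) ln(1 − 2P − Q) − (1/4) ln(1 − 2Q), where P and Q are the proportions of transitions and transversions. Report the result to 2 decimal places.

0.40

Under the Kimura two-parameter model, d = −½ ln(1 − 2P − Q) − ¼ ln(1 − 2Q).
1 − 2P − Q = 0.4812, giving −½ ln(0.4812) = 0.365736.
1 − 2Q = 0.866, giving −¼ ln(0.866) = 0.035968.
d = 0.365736 + 0.035968 = 0.401704.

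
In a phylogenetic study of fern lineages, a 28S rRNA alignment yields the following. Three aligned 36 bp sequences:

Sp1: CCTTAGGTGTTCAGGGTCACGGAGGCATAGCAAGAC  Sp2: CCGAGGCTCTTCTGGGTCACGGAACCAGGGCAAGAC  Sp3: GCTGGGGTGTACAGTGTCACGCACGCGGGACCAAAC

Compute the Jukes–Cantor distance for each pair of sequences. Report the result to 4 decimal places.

Sp1–Sp2: 10/36 sites differ → p ≈ 0.277778, d = −0.75 ln(1 − 0.370371) = 0.346968 ≈ 0.3470.
Sp1–Sp3: 13/36 sites differ → p ≈ 0.361111, d = −0.75 ln(1 − 0.481481) = 0.492584 ≈ 0.4926.
Sp2–Sp3: 15/36 sites differ → p ≈ 0.416667, d = −0.75 ln(1 − 0.555556) = 0.608198 ≈ 0.6082.

d(Sp1,Sp2) = 0.3470, d(Sp1,Sp3) = 0.4926, d(Sp2,Sp3) = 0.6082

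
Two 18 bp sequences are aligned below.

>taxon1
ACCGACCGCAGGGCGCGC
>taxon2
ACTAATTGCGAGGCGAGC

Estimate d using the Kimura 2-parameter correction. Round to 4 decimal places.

Of 18 sites, 6 differences are transitions and 1 are transversions, so P = 6/18 ≈ 0.333333 and Q = 1/18 ≈ 0.055556.
Under the Kimura two-parameter model, d = −½ ln(1 − 2P − Q) − ¼ ln(1 − 2Q).
1 − 2P − Q = 0.277778, giving −½ ln(0.277778) = 0.640467.
1 − 2Q = 0.888888, giving −¼ ln(0.888888) = 0.029446.
d = 0.640467 + 0.029446 = 0.669913.

0.6699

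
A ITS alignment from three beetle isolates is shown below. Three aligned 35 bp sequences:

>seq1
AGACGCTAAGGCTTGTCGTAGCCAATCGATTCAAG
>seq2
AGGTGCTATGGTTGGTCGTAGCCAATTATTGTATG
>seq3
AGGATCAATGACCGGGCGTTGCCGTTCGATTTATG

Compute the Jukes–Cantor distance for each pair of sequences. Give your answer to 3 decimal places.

d(seq1,seq2) = 0.407, d(seq1,seq3) = 0.572, d(seq2,seq3) = 0.572

seq1–seq2: 11/35 sites differ → p ≈ 0.314286, d = −0.75 ln(1 − 0.419048) = 0.407315 ≈ 0.407.
seq1–seq3: 14/35 sites differ → p = 0.4, d = −0.75 ln(1 − 0.533333) = 0.571605 ≈ 0.572.
seq2–seq3: 14/35 sites differ → p = 0.4, d = −0.75 ln(1 − 0.533333) = 0.571605 ≈ 0.572.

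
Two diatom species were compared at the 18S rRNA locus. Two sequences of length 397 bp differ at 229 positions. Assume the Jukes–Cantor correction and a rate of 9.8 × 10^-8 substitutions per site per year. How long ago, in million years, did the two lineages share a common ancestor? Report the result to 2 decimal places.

p = 229/397 ≈ 0.576826.
d = −(3/4) ln(1 − 4p/3) = −0.75 ln(1 − 0.769101) = −0.75 ln(0.230899)
  = −0.75 × (-1.465775) = 1.099331 substitutions/site.
Under a molecular clock d = 2μt, so t = d/(2μ) = 1.099331 / (2 × 9.8 × 10^-8) = 5.61 million years.

5.61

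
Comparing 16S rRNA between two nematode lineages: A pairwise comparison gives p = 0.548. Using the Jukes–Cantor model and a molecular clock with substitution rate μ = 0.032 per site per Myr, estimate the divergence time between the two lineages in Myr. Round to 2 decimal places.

d = −(3/4) ln(1 − 4p/3) = −0.75 ln(1 − 0.730667) = −0.75 ln(0.269333)
  = −0.75 × (-1.311807) = 0.983855 substitutions/site.
Under a molecular clock d = 2μt, so t = d/(2μ) = 0.983855 / (2 × 0.032) = 15.37 Myr.

15.37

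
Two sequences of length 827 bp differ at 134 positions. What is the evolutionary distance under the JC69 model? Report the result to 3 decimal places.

p = 134/827 ≈ 0.162031.
d = −(3/4) ln(1 − 4p/3) = −0.75 ln(1 − 0.216041) = −0.75 ln(0.783959)
  = −0.75 × (-0.243399) = 0.182549 substitutions/site.

0.183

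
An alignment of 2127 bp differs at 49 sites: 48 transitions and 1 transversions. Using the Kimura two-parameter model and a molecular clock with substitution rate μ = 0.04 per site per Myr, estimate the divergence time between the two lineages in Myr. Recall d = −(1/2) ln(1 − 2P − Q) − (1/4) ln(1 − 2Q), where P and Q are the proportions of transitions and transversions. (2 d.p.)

0.29

P = 48/2127 ≈ 0.022567 and Q = 1/2127 ≈ 0.00047.
Under the Kimura two-parameter model, d = −½ ln(1 − 2P − Q) − ¼ ln(1 − 2Q).
1 − 2P − Q = 0.954396, giving −½ ln(0.954396) = 0.023338.
1 − 2Q = 0.99906, giving −¼ ln(0.99906) = 0.000235.
d = 0.023338 + 0.000235 = 0.023573.
Under a molecular clock d = 2μt, so t = d/(2μ) = 0.023573 / (2 × 0.04) = 0.29 Myr.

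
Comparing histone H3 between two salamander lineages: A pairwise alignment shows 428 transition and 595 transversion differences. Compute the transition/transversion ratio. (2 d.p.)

R = 428/595 = 0.719327… ≈ 0.72 (to 2 d.p.).

0.72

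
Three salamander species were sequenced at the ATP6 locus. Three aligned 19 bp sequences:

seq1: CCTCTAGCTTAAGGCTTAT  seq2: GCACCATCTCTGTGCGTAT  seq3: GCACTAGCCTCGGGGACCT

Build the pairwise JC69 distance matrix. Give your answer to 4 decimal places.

seq1–seq2: 9/19 sites differ → p ≈ 0.473684, d = −0.75 ln(1 − 0.631579) = 0.748897 ≈ 0.7489.
seq1–seq3: 9/19 sites differ → p ≈ 0.473684, d = −0.75 ln(1 − 0.631579) = 0.748897 ≈ 0.7489.
seq2–seq3: 10/19 sites differ → p ≈ 0.526316, d = −0.75 ln(1 − 0.701755) = 0.907380 ≈ 0.9074.

d(seq1,seq2) = 0.7489, d(seq1,seq3) = 0.7489, d(seq2,seq3) = 0.9074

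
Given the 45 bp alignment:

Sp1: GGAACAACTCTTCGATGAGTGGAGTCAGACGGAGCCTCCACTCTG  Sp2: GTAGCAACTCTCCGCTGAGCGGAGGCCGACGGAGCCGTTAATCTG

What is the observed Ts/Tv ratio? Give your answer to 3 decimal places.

Transitions are A↔G and C↔T; transversions are all other mismatches.
Transitions: 5. Transversions: 6.
R = 5/6 = 0.833333… ≈ 0.833 (to 3 d.p.).

0.833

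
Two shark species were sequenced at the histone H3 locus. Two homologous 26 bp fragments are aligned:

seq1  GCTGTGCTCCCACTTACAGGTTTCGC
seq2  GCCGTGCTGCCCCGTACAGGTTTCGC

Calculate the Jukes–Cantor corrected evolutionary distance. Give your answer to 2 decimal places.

0.17

The sequences differ at 4 of 26 sites (3, 9, 12, 14), so p = 4/26 ≈ 0.153846.
d = −(3/4) ln(1 − 4p/3) = −0.75 ln(1 − 0.205128) = −0.75 ln(0.794872)
  = −0.75 × (-0.229574) = 0.172181 substitutions/site.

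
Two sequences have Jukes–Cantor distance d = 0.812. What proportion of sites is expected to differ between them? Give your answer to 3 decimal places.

0.496

p = (3/4)(1 − e^(−4d/3)) = 0.75 × (1 − e^(-1.082667)) = 0.75 × (1 − 0.338691) = 0.495982.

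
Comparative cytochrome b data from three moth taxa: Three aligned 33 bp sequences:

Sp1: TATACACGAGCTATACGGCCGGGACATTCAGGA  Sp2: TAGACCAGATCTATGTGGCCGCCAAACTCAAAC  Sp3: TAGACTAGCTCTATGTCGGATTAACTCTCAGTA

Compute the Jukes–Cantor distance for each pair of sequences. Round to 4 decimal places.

d(Sp1,Sp2) = 0.5587, d(Sp1,Sp3) = 0.7798, d(Sp2,Sp3) = 0.5587

Sp1–Sp2: 13/33 sites differ → p ≈ 0.393939, d = −0.75 ln(1 − 0.525252) = 0.558728 ≈ 0.5587.
Sp1–Sp3: 16/33 sites differ → p ≈ 0.484848, d = −0.75 ln(1 − 0.646464) = 0.779827 ≈ 0.7798.
Sp2–Sp3: 13/33 sites differ → p ≈ 0.393939, d = −0.75 ln(1 − 0.525252) = 0.558728 ≈ 0.5587.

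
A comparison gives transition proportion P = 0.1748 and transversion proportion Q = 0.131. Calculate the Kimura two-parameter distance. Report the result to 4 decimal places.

Under the Kimura two-parameter model, d = −½ ln(1 − 2P − Q) − ¼ ln(1 − 2Q).
1 − 2P − Q = 0.5194, giving −½ ln(0.5194) = 0.327540.
1 − 2Q = 0.738, giving −¼ ln(0.738) = 0.075953.
d = 0.327540 + 0.075953 = 0.403493.

0.4035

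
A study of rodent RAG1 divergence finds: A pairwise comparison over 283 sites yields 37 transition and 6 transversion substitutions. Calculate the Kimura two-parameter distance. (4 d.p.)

P = 37/283 ≈ 0.130742 and Q = 6/283 ≈ 0.021201.
Under the Kimura two-parameter model, d = −½ ln(1 − 2P − Q) − ¼ ln(1 − 2Q).
1 − 2P − Q = 0.717315, giving −½ ln(0.717315) = 0.166120.
1 − 2Q = 0.957598, giving −¼ ln(0.957598) = 0.010832.
d = 0.166120 + 0.010832 = 0.176952.

0.1770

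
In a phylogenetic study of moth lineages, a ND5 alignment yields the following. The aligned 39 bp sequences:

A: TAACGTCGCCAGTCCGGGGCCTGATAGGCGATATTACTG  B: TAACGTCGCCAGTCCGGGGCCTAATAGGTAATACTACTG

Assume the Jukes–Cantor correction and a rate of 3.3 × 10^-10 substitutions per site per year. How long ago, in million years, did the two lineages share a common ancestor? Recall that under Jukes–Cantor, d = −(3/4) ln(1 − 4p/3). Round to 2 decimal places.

167.11

The sequences differ at 4 of 39 sites (23, 29, 30, 34), so p = 4/39 ≈ 0.102564.
d = −(3/4) ln(1 − 4p/3) = −0.75 ln(1 − 0.136752) = −0.75 ln(0.863248)
  = −0.75 × (-0.147053) = 0.110290 substitutions/site.
Under a molecular clock d = 2μt, so t = d/(2μ) = 0.110290 / (2 × 3.3 × 10^-10) = 167.11 million years.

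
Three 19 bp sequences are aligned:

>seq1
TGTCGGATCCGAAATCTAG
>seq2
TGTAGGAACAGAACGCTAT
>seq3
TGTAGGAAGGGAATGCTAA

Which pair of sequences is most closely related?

seq1–seq2: 6/19 differ, p = 0.316, d = 0.410.
seq1–seq3: 7/19 differ, p = 0.368, d = 0.507.
seq2–seq3: 4/19 differ, p = 0.211, d = 0.247.
The smallest distance is between seq2 and seq3.

seq2 and seq3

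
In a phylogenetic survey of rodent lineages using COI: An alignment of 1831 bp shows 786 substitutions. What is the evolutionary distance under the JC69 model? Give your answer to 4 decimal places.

0.6371

p = 786/1831 ≈ 0.429274.
d = −(3/4) ln(1 − 4p/3) = −0.75 ln(1 − 0.572365) = −0.75 ln(0.427635)
  = −0.75 × (-0.849485) = 0.637114 substitutions/site.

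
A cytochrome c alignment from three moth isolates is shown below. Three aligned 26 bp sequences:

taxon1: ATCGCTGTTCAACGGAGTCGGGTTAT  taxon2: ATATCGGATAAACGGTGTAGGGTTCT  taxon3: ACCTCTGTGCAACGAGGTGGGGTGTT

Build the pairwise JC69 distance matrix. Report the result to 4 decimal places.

d(taxon1,taxon2) = 0.3961, d(taxon1,taxon3) = 0.3961, d(taxon2,taxon3) = 0.6228

taxon1–taxon2: 8/26 sites differ → p ≈ 0.307692, d = −0.75 ln(1 − 0.410256) = 0.396050 ≈ 0.3961.
taxon1–taxon3: 8/26 sites differ → p ≈ 0.307692, d = −0.75 ln(1 − 0.410256) = 0.396050 ≈ 0.3961.
taxon2–taxon3: 11/26 sites differ → p ≈ 0.423077, d = −0.75 ln(1 − 0.564103) = 0.622762 ≈ 0.6228.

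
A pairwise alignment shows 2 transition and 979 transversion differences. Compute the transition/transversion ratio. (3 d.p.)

R = 2/979 = 0.002042… ≈ 0.002 (to 3 d.p.).

0.002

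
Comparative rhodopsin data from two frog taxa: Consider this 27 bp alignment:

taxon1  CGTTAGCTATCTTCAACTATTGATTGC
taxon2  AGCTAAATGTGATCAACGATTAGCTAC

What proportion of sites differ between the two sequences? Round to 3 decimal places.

0.444

The sequences differ at 12 of 27 positions.
p = 12/27 = 0.444444… ≈ 0.444 (to 3 d.p.).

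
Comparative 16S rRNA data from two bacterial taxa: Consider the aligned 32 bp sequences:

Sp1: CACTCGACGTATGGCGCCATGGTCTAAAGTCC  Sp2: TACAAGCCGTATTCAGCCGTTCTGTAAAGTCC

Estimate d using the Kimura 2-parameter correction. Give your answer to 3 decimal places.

0.467

Of 32 sites, 2 differences are transitions and 9 are transversions, so P = 2/32 = 0.0625 and Q = 9/32 = 0.28125.
Under the Kimura two-parameter model, d = −½ ln(1 − 2P − Q) − ¼ ln(1 − 2Q).
1 − 2P − Q = 0.59375, giving −½ ln(0.59375) = 0.260648.
1 − 2Q = 0.4375, giving −¼ ln(0.4375) = 0.206670.
d = 0.260648 + 0.206670 = 0.467318.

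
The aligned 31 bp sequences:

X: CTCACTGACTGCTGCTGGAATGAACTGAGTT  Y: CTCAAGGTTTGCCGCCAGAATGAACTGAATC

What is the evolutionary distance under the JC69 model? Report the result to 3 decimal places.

0.367

The sequences differ at 9 of 31 sites (5, 6, 8, 9, 13, 16, 17, 29, 31), so p = 9/31 ≈ 0.290323.
d = −(3/4) ln(1 − 4p/3) = −0.75 ln(1 − 0.387097) = −0.75 ln(0.612903)
  = −0.75 × (-0.489549) = 0.367162 substitutions/site.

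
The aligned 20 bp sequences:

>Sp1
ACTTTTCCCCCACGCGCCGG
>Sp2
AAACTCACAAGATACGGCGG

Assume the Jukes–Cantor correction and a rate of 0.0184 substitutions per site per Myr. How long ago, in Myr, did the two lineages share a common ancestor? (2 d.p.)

26.94

The sequences differ at 11 of 20 sites, so p = 11/20 = 0.55.
d = −(3/4) ln(1 − 4p/3) = −0.75 ln(1 − 0.733333) = −0.75 ln(0.266667)
  = −0.75 × (-1.321755) = 0.991316 substitutions/site.
Under a molecular clock d = 2μt, so t = d/(2μ) = 0.991316 / (2 × 0.0184) = 26.94 Myr.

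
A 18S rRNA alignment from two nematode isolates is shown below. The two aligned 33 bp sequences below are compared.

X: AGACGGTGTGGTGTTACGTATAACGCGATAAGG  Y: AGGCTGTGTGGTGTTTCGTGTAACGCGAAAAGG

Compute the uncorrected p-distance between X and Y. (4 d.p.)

0.1515

The sequences differ at 5 of 33 positions (sites 3, 5, 16, 20, 29).
p = 5/33 = 0.151515… ≈ 0.1515 (to 4 d.p.).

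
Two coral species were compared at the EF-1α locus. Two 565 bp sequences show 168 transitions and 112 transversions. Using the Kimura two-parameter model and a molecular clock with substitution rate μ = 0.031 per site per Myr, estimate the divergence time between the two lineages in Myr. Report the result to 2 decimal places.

P = 168/565 ≈ 0.297345 and Q = 112/565 ≈ 0.19823.
Under the Kimura two-parameter model, d = −½ ln(1 − 2P − Q) − ¼ ln(1 − 2Q).
1 − 2P − Q = 0.20708, giving −½ ln(0.20708) = 0.787325.
1 − 2Q = 0.60354, giving −¼ ln(0.60354) = 0.126236.
d = 0.787325 + 0.126236 = 0.913561.
Under a molecular clock d = 2μt, so t = d/(2μ) = 0.913561 / (2 × 0.031) = 14.73 Myr.

14.73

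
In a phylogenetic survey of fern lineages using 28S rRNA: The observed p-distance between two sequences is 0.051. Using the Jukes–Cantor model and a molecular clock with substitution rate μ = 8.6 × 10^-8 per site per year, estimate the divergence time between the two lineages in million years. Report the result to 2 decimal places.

0.31

d = −(3/4) ln(1 − 4p/3) = −0.75 ln(1 − 0.068) = −0.75 ln(0.932)
  = −0.75 × (-0.070422) = 0.052817 substitutions/site.
Under a molecular clock d = 2μt, so t = d/(2μ) = 0.052817 / (2 × 8.6 × 10^-8) = 0.31 million years.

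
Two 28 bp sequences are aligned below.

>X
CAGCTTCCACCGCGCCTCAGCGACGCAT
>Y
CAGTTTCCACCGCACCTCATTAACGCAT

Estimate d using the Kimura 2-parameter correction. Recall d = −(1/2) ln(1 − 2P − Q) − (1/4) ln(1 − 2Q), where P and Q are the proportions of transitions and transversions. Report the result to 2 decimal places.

0.21

Of 28 sites, 4 differences are transitions and 1 are transversions, so P = 4/28 ≈ 0.142857 and Q = 1/28 ≈ 0.035714.
Under the Kimura two-parameter model, d = −½ ln(1 − 2P − Q) − ¼ ln(1 − 2Q).
1 − 2P − Q = 0.678572, giving −½ ln(0.678572) = 0.193882.
1 − 2Q = 0.928572, giving −¼ ln(0.928572) = 0.018527.
d = 0.193882 + 0.018527 = 0.212409.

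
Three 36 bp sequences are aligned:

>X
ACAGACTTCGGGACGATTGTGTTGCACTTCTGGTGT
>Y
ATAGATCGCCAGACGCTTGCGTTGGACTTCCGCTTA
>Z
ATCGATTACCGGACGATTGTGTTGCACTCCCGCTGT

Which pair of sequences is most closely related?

X–Y: 13/36 differ, p = 0.361, d = 0.493.
X–Z: 8/36 differ, p = 0.222, d = 0.264.
Y–Z: 10/36 differ, p = 0.278, d = 0.347.
The smallest distance is between X and Z.

X and Z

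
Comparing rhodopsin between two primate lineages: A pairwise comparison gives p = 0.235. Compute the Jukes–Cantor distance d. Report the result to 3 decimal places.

0.282

d = −(3/4) ln(1 − 4p/3) = −0.75 ln(1 − 0.313333) = −0.75 ln(0.686667)
  = −0.75 × (-0.375906) = 0.281930 substitutions/site.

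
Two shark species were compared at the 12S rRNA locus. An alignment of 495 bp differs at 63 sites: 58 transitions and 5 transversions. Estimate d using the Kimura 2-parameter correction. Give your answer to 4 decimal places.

0.1453

P = 58/495 ≈ 0.117172 and Q = 5/495 ≈ 0.010101.
Under the Kimura two-parameter model, d = −½ ln(1 − 2P − Q) − ¼ ln(1 − 2Q).
1 − 2P − Q = 0.755555, giving −½ ln(0.755555) = 0.140151.
1 − 2Q = 0.979798, giving −¼ ln(0.979798) = 0.005102.
d = 0.140151 + 0.005102 = 0.145253.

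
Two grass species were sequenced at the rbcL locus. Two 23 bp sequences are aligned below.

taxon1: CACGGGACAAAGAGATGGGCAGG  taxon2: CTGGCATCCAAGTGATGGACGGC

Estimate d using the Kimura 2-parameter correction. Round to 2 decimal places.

0.65

Of 23 sites, 3 differences are transitions and 7 are transversions, so P = 3/23 ≈ 0.130435 and Q = 7/23 ≈ 0.304348.
Under the Kimura two-parameter model, d = −½ ln(1 − 2P − Q) − ¼ ln(1 − 2Q).
1 − 2P − Q = 0.434782, giving −½ ln(0.434782) = 0.416455.
1 − 2Q = 0.391304, giving −¼ ln(0.391304) = 0.234568.
d = 0.416455 + 0.234568 = 0.651023.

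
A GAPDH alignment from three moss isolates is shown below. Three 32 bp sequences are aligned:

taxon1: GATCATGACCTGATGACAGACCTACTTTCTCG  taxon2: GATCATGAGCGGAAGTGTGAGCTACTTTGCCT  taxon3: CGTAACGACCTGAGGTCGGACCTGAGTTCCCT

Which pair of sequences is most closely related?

taxon1 and taxon2

taxon1–taxon2: 10/32 differ, p = 0.313, d = 0.404.
taxon1–taxon3: 12/32 differ, p = 0.375, d = 0.520.
taxon2–taxon3: 14/32 differ, p = 0.438, d = 0.657.
The smallest distance is between taxon1 and taxon2.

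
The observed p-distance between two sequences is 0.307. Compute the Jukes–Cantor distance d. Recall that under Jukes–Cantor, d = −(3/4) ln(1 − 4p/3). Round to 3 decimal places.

d = −(3/4) ln(1 − 4p/3) = −0.75 ln(1 − 0.409333) = −0.75 ln(0.590667)
  = −0.75 × (-0.526503) = 0.394877 substitutions/site.

0.395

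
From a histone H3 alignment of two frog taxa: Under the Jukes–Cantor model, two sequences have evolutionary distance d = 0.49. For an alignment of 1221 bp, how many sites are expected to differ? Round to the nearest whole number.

Invert JC69: p = (3/4)(1 − e^(−4d/3)) = 0.75 × (1 − e^(-0.653333)) = 0.75 × (1 − 0.520309) = 0.359768.
Expected differing sites = pL ≈ 0.359768 × 1221 = 439.276728 ≈ 439.

439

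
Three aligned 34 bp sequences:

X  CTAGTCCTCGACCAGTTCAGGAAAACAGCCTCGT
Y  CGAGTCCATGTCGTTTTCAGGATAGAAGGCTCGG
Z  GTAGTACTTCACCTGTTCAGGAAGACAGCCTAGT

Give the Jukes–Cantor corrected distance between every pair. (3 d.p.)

X–Y: 12/34 sites differ → p ≈ 0.352941, d = −0.75 ln(1 − 0.470588) = 0.476991 ≈ 0.477.
X–Z: 7/34 sites differ → p ≈ 0.205882, d = −0.75 ln(1 − 0.274509) = 0.240680 ≈ 0.241.
Y–Z: 15/34 sites differ → p ≈ 0.441176, d = −0.75 ln(1 − 0.588235) = 0.665477 ≈ 0.665.

d(X,Y) = 0.477, d(X,Z) = 0.241, d(Y,Z) = 0.665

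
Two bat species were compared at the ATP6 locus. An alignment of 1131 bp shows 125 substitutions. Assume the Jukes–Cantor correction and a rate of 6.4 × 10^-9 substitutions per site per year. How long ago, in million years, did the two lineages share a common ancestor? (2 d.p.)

9.34

p = 125/1131 ≈ 0.110522.
d = −(3/4) ln(1 − 4p/3) = −0.75 ln(1 − 0.147363) = −0.75 ln(0.852637)
  = −0.75 × (-0.159421) = 0.119566 substitutions/site.
Under a molecular clock d = 2μt, so t = d/(2μ) = 0.119566 / (2 × 6.4 × 10^-9) = 9.34 million years.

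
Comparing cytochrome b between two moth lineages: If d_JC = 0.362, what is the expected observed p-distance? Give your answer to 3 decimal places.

0.287

p = (3/4)(1 − e^(−4d/3)) = 0.75 × (1 − e^(-0.482667)) = 0.75 × (1 − 0.617135) = 0.287149.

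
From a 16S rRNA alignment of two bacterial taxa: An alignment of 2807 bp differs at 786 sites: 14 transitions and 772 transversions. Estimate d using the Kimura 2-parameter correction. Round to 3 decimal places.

P = 14/2807 ≈ 0.004988 and Q = 772/2807 ≈ 0.275027.
Under the Kimura two-parameter model, d = −½ ln(1 − 2P − Q) − ¼ ln(1 − 2Q).
1 − 2P − Q = 0.714997, giving −½ ln(0.714997) = 0.167738.
1 − 2Q = 0.449946, giving −¼ ln(0.449946) = 0.199657.
d = 0.167738 + 0.199657 = 0.367395.

0.367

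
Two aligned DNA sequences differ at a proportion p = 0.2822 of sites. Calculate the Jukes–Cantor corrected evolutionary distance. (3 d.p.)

0.354

d = −(3/4) ln(1 − 4p/3) = −0.75 ln(1 − 0.376267) = −0.75 ln(0.623733)
  = −0.75 × (-0.472033) = 0.354025 substitutions/site.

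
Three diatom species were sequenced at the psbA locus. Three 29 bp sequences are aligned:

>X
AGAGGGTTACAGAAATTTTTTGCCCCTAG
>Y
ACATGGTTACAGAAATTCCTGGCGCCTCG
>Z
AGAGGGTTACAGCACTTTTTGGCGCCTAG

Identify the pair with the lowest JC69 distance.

X–Y: 7/29 differ, p = 0.241, d = 0.291.
X–Z: 4/29 differ, p = 0.138, d = 0.152.
Y–Z: 7/29 differ, p = 0.241, d = 0.291.
The smallest distance is between X and Z.

X and Z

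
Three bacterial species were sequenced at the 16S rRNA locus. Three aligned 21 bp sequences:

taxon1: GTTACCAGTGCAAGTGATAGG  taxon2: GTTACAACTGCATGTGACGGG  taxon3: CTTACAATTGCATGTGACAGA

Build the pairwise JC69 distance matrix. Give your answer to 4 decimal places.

d(taxon1,taxon2) = 0.2865, d(taxon1,taxon3) = 0.3597, d(taxon2,taxon3) = 0.2197

taxon1–taxon2: 5/21 sites differ → p ≈ 0.238095, d = −0.75 ln(1 − 0.31746) = 0.286451 ≈ 0.2865.
taxon1–taxon3: 6/21 sites differ → p ≈ 0.285714, d = −0.75 ln(1 − 0.380952) = 0.359679 ≈ 0.3597.
taxon2–taxon3: 4/21 sites differ → p ≈ 0.190476, d = −0.75 ln(1 − 0.253968) = 0.219740 ≈ 0.2197.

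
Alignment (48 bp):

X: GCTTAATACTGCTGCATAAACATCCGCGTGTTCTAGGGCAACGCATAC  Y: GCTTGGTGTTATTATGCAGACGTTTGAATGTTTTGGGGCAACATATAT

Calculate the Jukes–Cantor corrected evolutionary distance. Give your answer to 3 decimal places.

The sequences differ at 21 of 48 sites, so p = 21/48 = 0.4375.
d = −(3/4) ln(1 − 4p/3) = −0.75 ln(1 − 0.583333) = −0.75 ln(0.416667)
  = −0.75 × (-0.875468) = 0.656601 substitutions/site.

0.657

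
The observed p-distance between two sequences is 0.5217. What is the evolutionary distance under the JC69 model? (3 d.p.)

0.892

d = −(3/4) ln(1 − 4p/3) = −0.75 ln(1 − 0.6956) = −0.75 ln(0.3044)
  = −0.75 × (-1.189413) = 0.892060 substitutions/site.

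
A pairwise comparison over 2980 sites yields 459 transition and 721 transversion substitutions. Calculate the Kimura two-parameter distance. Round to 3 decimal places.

0.565

P = 459/2980 ≈ 0.154027 and Q = 721/2980 ≈ 0.241946.
Under the Kimura two-parameter model, d = −½ ln(1 − 2P − Q) − ¼ ln(1 − 2Q).
1 − 2P − Q = 0.45, giving −½ ln(0.45) = 0.399254.
1 − 2Q = 0.516108, giving −¼ ln(0.516108) = 0.165360.
d = 0.399254 + 0.165360 = 0.564614.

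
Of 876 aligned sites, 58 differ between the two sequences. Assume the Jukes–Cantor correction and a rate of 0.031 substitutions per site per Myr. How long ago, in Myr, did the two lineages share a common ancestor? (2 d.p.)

1.12

p = 58/876 ≈ 0.06621.
d = −(3/4) ln(1 − 4p/3) = −0.75 ln(1 − 0.08828) = −0.75 ln(0.91172)
  = −0.75 × (-0.092422) = 0.069317 substitutions/site.
Under a molecular clock d = 2μt, so t = d/(2μ) = 0.069317 / (2 × 0.031) = 1.12 Myr.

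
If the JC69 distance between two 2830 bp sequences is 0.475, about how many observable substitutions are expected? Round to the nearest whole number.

Invert JC69: p = (3/4)(1 − e^(−4d/3)) = 0.75 × (1 − e^(-0.633333)) = 0.75 × (1 − 0.530820) = 0.351885.
Expected differing sites = pL ≈ 0.351885 × 2830 = 995.83455 ≈ 996.

996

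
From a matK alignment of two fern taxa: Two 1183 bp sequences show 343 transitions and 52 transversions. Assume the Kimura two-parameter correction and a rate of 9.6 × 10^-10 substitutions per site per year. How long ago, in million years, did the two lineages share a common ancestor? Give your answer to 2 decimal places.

P = 343/1183 ≈ 0.289941 and Q = 52/1183 ≈ 0.043956.
Under the Kimura two-parameter model, d = −½ ln(1 − 2P − Q) − ¼ ln(1 − 2Q).
1 − 2P − Q = 0.376162, giving −½ ln(0.376162) = 0.488868.
1 − 2Q = 0.912088, giving −¼ ln(0.912088) = 0.023005.
d = 0.488868 + 0.023005 = 0.511873.
Under a molecular clock d = 2μt, so t = d/(2μ) = 0.511873 / (2 × 9.6 × 10^-10) = 266.60 million years.

266.60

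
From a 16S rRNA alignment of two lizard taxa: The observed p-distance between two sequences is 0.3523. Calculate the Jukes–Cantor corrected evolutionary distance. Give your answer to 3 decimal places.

0.476

d = −(3/4) ln(1 − 4p/3) = −0.75 ln(1 − 0.469733) = −0.75 ln(0.530267)
  = −0.75 × (-0.634375) = 0.475781 substitutions/site.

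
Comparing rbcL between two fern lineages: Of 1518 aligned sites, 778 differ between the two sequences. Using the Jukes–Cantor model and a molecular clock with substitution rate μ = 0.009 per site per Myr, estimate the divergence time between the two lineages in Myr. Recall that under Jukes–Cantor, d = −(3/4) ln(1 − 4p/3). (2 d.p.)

p = 778/1518 ≈ 0.512516.
d = −(3/4) ln(1 − 4p/3) = −0.75 ln(1 − 0.683355) = −0.75 ln(0.316645)
  = −0.75 × (-1.149974) = 0.862481 substitutions/site.
Under a molecular clock d = 2μt, so t = d/(2μ) = 0.862481 / (2 × 0.009) = 47.92 Myr.

47.92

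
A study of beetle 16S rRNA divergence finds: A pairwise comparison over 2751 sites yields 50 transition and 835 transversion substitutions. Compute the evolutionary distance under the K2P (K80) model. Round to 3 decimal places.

0.441

P = 50/2751 ≈ 0.018175 and Q = 835/2751 ≈ 0.303526.
Under the Kimura two-parameter model, d = −½ ln(1 − 2P − Q) − ¼ ln(1 − 2Q).
1 − 2P − Q = 0.660124, giving −½ ln(0.660124) = 0.207664.
1 − 2Q = 0.392948, giving −¼ ln(0.392948) = 0.233519.
d = 0.207664 + 0.233519 = 0.441183.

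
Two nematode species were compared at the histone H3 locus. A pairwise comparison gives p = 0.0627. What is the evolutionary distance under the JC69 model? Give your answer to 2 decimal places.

0.07

d = −(3/4) ln(1 − 4p/3) = −0.75 ln(1 − 0.0836) = −0.75 ln(0.9164)
  = −0.75 × (-0.087302) = 0.065477 substitutions/site.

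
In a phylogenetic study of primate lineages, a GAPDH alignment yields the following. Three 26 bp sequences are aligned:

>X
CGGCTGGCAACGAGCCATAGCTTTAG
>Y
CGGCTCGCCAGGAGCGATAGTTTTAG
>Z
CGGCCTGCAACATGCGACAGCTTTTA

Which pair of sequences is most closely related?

X–Y: 5/26 differ, p = 0.192, d = 0.222.
X–Z: 8/26 differ, p = 0.308, d = 0.396.
Y–Z: 10/26 differ, p = 0.385, d = 0.539.
The smallest distance is between X and Y.

X and Y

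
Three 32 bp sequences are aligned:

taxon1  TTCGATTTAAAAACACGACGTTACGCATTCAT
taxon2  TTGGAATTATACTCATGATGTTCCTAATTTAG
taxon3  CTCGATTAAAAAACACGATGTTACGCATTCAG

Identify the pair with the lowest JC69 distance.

taxon1 and taxon3

taxon1–taxon2: 12/32 differ, p = 0.375, d = 0.520.
taxon1–taxon3: 4/32 differ, p = 0.125, d = 0.137.
taxon2–taxon3: 12/32 differ, p = 0.375, d = 0.520.
The smallest distance is between taxon1 and taxon3.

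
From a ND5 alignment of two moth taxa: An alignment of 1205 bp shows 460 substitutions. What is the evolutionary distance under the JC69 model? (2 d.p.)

p = 460/1205 ≈ 0.381743.
d = −(3/4) ln(1 − 4p/3) = −0.75 ln(1 − 0.508991) = −0.75 ln(0.491009)
  = −0.75 × (-0.711293) = 0.533470 substitutions/site.

0.53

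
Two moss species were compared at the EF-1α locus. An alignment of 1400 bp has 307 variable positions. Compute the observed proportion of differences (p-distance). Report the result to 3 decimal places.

p = 307/1400 = 0.219285… ≈ 0.219 (to 3 d.p.).

0.219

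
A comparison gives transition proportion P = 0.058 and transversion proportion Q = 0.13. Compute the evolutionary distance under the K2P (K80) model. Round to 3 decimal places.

Under the Kimura two-parameter model, d = −½ ln(1 − 2P − Q) − ¼ ln(1 − 2Q).
1 − 2P − Q = 0.754, giving −½ ln(0.754) = 0.141181.
1 − 2Q = 0.74, giving −¼ ln(0.74) = 0.075276.
d = 0.141181 + 0.075276 = 0.216457.

0.216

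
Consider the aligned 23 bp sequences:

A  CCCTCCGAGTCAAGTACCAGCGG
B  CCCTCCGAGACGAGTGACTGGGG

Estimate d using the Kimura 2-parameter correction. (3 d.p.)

0.321

Of 23 sites, 2 differences are transitions and 4 are transversions, so P = 2/23 ≈ 0.086957 and Q = 4/23 ≈ 0.173913.
Under the Kimura two-parameter model, d = −½ ln(1 − 2P − Q) − ¼ ln(1 − 2Q).
1 − 2P − Q = 0.652173, giving −½ ln(0.652173) = 0.213723.
1 − 2Q = 0.652174, giving −¼ ln(0.652174) = 0.106861.
d = 0.213723 + 0.106861 = 0.320584.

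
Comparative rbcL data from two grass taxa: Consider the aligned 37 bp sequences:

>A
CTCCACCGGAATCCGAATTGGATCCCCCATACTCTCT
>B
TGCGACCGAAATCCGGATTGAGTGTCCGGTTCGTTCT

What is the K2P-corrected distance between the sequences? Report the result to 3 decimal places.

Of 37 sites, 8 differences are transitions and 6 are transversions, so P = 8/37 ≈ 0.216216 and Q = 6/37 ≈ 0.162162.
Under the Kimura two-parameter model, d = −½ ln(1 − 2P − Q) − ¼ ln(1 − 2Q).
1 − 2P − Q = 0.405406, giving −½ ln(0.405406) = 0.451433.
1 − 2Q = 0.675676, giving −¼ ln(0.675676) = 0.098010.
d = 0.451433 + 0.098010 = 0.549443.

0.549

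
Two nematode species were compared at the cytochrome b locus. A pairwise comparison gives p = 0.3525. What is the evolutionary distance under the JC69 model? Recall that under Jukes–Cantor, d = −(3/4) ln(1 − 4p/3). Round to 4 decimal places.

0.4762

d = −(3/4) ln(1 − 4p/3) = −0.75 ln(1 − 0.47) = −0.75 ln(0.53)
  = −0.75 × (-0.634878) = 0.476159 substitutions/site.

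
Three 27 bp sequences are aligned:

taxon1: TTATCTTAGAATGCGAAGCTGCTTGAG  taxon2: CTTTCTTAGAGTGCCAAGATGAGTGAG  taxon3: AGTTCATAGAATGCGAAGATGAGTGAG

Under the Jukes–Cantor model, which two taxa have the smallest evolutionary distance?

taxon2 and taxon3

taxon1–taxon2: 7/27 differ, p = 0.259, d = 0.318.
taxon1–taxon3: 7/27 differ, p = 0.259, d = 0.318.
taxon2–taxon3: 5/27 differ, p = 0.185, d = 0.213.
The smallest distance is between taxon2 and taxon3.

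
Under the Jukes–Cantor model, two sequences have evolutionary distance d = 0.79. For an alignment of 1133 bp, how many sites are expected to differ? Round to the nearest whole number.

553

Invert JC69: p = (3/4)(1 − e^(−4d/3)) = 0.75 × (1 − e^(-1.053333)) = 0.75 × (1 − 0.348773) = 0.488420.
Expected differing sites = pL ≈ 0.488420 × 1133 = 553.37986 ≈ 553.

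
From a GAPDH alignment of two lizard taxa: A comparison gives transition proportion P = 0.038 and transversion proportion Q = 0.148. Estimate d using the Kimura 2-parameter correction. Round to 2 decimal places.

Under the Kimura two-parameter model, d = −½ ln(1 − 2P − Q) − ¼ ln(1 − 2Q).
1 − 2P − Q = 0.776, giving −½ ln(0.776) = 0.126801.
1 − 2Q = 0.704, giving −¼ ln(0.704) = 0.087744.
d = 0.126801 + 0.087744 = 0.214545.

0.21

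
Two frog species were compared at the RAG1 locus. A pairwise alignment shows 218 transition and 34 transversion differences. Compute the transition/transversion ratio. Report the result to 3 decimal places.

R = 218/34 = 6.411764… ≈ 6.412 (to 3 d.p.).

6.412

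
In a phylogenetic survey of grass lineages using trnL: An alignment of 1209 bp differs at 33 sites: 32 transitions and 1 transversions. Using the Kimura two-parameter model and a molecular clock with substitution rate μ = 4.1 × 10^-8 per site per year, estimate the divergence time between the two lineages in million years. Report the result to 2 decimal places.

0.34

P = 32/1209 ≈ 0.026468 and Q = 1/1209 ≈ 0.000827.
Under the Kimura two-parameter model, d = −½ ln(1 − 2P − Q) − ¼ ln(1 − 2Q).
1 − 2P − Q = 0.946237, giving −½ ln(0.946237) = 0.027631.
1 − 2Q = 0.998346, giving −¼ ln(0.998346) = 0.000414.
d = 0.027631 + 0.000414 = 0.028045.
Under a molecular clock d = 2μt, so t = d/(2μ) = 0.028045 / (2 × 4.1 × 10^-8) = 0.34 million years.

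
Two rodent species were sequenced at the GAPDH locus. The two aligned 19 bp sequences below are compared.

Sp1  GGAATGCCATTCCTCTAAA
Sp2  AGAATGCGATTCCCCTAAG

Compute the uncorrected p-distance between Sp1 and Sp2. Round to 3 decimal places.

The sequences differ at 4 of 19 positions (sites 1, 8, 14, 19).
p = 4/19 = 0.210526… ≈ 0.211 (to 3 d.p.).

0.211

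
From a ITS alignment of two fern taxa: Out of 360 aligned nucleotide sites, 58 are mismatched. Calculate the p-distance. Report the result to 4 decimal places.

p = 58/360 = 0.161111… ≈ 0.1611 (to 4 d.p.).

0.1611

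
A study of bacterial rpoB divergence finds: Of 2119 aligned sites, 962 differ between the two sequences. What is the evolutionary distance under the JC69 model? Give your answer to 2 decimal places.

0.70

p = 962/2119 ≈ 0.453988.
d = −(3/4) ln(1 − 4p/3) = −0.75 ln(1 − 0.605317) = −0.75 ln(0.394683)
  = −0.75 × (-0.929672) = 0.697254 substitutions/site.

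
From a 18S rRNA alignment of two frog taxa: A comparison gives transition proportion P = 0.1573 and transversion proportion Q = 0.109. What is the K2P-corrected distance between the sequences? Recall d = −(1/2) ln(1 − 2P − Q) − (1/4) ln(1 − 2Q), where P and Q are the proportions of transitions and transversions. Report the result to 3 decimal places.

Under the Kimura two-parameter model, d = −½ ln(1 − 2P − Q) − ¼ ln(1 − 2Q).
1 − 2P − Q = 0.5764, giving −½ ln(0.5764) = 0.275477.
1 − 2Q = 0.782, giving −¼ ln(0.782) = 0.061475.
d = 0.275477 + 0.061475 = 0.336952.

0.337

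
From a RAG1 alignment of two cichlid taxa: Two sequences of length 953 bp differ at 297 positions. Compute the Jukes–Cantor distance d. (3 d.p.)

0.403

p = 297/953 ≈ 0.311647.
d = −(3/4) ln(1 − 4p/3) = −0.75 ln(1 − 0.415529) = −0.75 ln(0.584471)
  = −0.75 × (-0.537048) = 0.402786 substitutions/site.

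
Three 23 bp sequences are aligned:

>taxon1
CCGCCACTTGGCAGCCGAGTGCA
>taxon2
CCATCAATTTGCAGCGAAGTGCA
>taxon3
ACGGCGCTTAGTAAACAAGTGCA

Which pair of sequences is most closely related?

taxon1–taxon2: 6/23 differ, p = 0.261, d = 0.321.
taxon1–taxon3: 8/23 differ, p = 0.348, d = 0.467.
taxon2–taxon3: 10/23 differ, p = 0.435, d = 0.650.
The smallest distance is between taxon1 and taxon2.

taxon1 and taxon2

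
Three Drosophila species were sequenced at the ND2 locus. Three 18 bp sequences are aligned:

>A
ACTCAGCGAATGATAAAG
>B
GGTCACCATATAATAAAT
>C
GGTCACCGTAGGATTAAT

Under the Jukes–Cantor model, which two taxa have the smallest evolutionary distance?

B and C

A–B: 7/18 differ, p = 0.389, d = 0.548.
A–C: 7/18 differ, p = 0.389, d = 0.548.
B–C: 4/18 differ, p = 0.222, d = 0.264.
The smallest distance is between B and C.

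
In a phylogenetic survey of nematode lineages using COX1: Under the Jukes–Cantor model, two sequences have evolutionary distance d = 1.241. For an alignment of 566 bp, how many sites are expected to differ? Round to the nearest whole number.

343

Invert JC69: p = (3/4)(1 − e^(−4d/3)) = 0.75 × (1 − e^(-1.654667)) = 0.75 × (1 − 0.191156) = 0.606633.
Expected differing sites = pL ≈ 0.606633 × 566 = 343.354278 ≈ 343.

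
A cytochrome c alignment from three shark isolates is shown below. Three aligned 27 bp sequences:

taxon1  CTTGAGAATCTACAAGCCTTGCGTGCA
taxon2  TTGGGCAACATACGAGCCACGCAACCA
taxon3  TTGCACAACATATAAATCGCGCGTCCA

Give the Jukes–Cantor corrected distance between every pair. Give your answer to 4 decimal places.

d(taxon1,taxon2) = 0.6735, d(taxon1,taxon3) = 0.6735, d(taxon2,taxon3) = 0.4408

taxon1–taxon2: 12/27 sites differ → p ≈ 0.444444, d = −0.75 ln(1 − 0.592592) = 0.673455 ≈ 0.6735.
taxon1–taxon3: 12/27 sites differ → p ≈ 0.444444, d = −0.75 ln(1 − 0.592592) = 0.673455 ≈ 0.6735.
taxon2–taxon3: 9/27 sites differ → p ≈ 0.333333, d = −0.75 ln(1 − 0.444444) = 0.440839 ≈ 0.4408.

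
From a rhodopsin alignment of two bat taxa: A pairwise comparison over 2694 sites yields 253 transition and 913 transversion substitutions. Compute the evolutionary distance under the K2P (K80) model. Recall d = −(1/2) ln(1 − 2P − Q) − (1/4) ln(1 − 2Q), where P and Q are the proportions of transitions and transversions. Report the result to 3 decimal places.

0.657

P = 253/2694 ≈ 0.093912 and Q = 913/2694 ≈ 0.338901.
Under the Kimura two-parameter model, d = −½ ln(1 − 2P − Q) − ¼ ln(1 − 2Q).
1 − 2P − Q = 0.473275, giving −½ ln(0.473275) = 0.374039.
1 − 2Q = 0.322198, giving −¼ ln(0.322198) = 0.283147.
d = 0.374039 + 0.283147 = 0.657186.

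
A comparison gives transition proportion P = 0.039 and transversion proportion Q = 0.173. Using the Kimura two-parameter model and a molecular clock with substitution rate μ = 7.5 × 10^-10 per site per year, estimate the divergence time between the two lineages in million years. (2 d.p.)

167.11

Under the Kimura two-parameter model, d = −½ ln(1 − 2P − Q) − ¼ ln(1 − 2Q).
1 − 2P − Q = 0.749, giving −½ ln(0.749) = 0.144508.
1 − 2Q = 0.654, giving −¼ ln(0.654) = 0.106162.
d = 0.144508 + 0.106162 = 0.250670.
Under a molecular clock d = 2μt, so t = d/(2μ) = 0.250670 / (2 × 7.5 × 10^-10) = 167.11 million years.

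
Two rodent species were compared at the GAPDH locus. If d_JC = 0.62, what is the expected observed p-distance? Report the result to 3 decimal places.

0.422

p = (3/4)(1 − e^(−4d/3)) = 0.75 × (1 − e^(-0.826667)) = 0.75 × (1 − 0.437505) = 0.421871.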